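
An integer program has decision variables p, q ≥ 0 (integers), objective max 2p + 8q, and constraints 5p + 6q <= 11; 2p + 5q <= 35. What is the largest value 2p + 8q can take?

(p,q)=(1,1): 5·1+6·1=11≤11, 2·1+5·1=7≤35, objective 10.
(p,q)=(0,1): 5·0+6·1=6≤11, 2·0+5·1=5≤35, objective 8.
Maximum is 10 at (p,q)=(1,1).

10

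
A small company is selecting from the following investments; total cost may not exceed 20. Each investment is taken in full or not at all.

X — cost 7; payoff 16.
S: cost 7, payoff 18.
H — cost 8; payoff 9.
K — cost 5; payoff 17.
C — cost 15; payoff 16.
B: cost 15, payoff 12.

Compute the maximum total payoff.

X + S + K: cost 7 + 7 + 5 = 19 ≤ 20, payoff 16 + 18 + 17 = 51.
X + H + K: cost 7 + 8 + 5 = 20 ≤ 20, payoff 16 + 9 + 17 = 42.
S + H + K: cost 7 + 8 + 5 = 20 ≤ 20, payoff 18 + 9 + 17 = 44.
Best is X, S, and K with total payoff 51.

51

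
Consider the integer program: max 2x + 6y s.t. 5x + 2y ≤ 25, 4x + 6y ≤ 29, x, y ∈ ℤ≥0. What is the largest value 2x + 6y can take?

26

The continuous relaxation peaks at (0, 4.83) with value 29.00; rounding to a feasible lattice point costs some objective.
(x,y)=(1,4) is feasible, giving 26.
(x,y)=(0,4) is feasible, giving 24.
(x,y)=(2,3) is feasible, giving 22.
(x,y)=(1,3) is feasible, giving 20.
No feasible integer point exceeds 26.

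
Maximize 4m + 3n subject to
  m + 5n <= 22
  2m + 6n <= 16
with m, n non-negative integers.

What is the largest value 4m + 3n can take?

(m,n)=(8,0): 1·8+5·0=8≤22, 2·8+6·0=16≤16, objective 32.
(m,n)=(7,0): 1·7+5·0=7≤22, 2·7+6·0=14≤16, objective 28.
The best lattice point is (8,0), giving 32.

32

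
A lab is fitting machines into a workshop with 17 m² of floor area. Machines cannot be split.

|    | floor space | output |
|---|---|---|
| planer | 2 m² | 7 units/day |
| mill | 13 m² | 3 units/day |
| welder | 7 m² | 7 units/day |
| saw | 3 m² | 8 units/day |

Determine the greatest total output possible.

22

Treat it as a binary knapsack problem.
planer + welder + saw: floor space 2 + 7 + 3 = 12 ≤ 17, output 7 + 7 + 8 = 22.
planer + saw: floor space 2 + 3 = 5 ≤ 17, output 7 + 8 = 15.
welder + saw: floor space 7 + 3 = 10 ≤ 17, output 7 + 8 = 15.
Best is planer, welder, and saw with total output 22.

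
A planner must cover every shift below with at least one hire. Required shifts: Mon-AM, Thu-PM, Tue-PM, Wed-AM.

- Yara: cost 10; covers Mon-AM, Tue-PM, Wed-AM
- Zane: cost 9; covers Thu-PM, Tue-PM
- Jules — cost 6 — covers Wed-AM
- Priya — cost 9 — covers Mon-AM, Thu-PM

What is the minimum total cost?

19

Choose Yara and Zane: together they cover Mon-AM, Thu-PM, Tue-PM, Wed-AM — every shift.
Total cost: 10 + 9 = 19.
No cover costs less than 19.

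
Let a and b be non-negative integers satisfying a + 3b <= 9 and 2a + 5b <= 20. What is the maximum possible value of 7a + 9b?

(a,b)=(9,0): 1·9+3·0=9≤9, 2·9+5·0=18≤20, objective 63.
(a,b)=(8,0): 1·8+3·0=8≤9, 2·8+5·0=16≤20, objective 56.
The best lattice point is (9,0), giving 63.

63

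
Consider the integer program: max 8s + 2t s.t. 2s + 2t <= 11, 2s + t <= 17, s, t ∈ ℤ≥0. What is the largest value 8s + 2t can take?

(s,t)=(5,0): 2·5+2·0=10≤11, 2·5+1·0=10≤17, objective 40.
(s,t)=(4,1): 2·4+2·1=10≤11, 2·4+1·1=9≤17, objective 34.
(s,t)=(4,0): 2·4+2·0=8≤11, 2·4+1·0=8≤17, objective 32.
Maximum is 40 at (s,t)=(5,0).

40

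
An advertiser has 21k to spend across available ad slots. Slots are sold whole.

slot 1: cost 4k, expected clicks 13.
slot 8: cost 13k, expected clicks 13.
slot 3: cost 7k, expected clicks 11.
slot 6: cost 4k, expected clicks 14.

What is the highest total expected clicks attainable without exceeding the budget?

40

This is a 0-1 knapsack instance.
slot 1 + slot 8 + slot 6: cost 4 + 13 + 4 = 21 ≤ 21, expected clicks 13 + 13 + 14 = 40.
slot 1 + slot 3 + slot 6: cost 4 + 7 + 4 = 15 ≤ 21, expected clicks 13 + 11 + 14 = 38.
Best is slot 1, slot 8, and slot 6 with total expected clicks 40.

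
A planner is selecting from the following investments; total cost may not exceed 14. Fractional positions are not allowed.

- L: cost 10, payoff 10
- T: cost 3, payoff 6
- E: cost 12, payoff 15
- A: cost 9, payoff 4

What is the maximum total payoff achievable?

16

Take L and T: cost 10 + 3 = 13 ≤ 14, payoff 10 + 6 = 16.
No other feasible combination does better.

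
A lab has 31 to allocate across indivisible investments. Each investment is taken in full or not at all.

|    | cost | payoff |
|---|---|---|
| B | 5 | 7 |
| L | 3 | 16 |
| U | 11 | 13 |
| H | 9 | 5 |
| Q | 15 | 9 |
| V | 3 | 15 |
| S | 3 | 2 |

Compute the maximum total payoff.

Allowing fractional choices, the relaxed optimum would be about 56.6, but investments are indivisible.
B + L + U + V + S: cost 5 + 3 + 11 + 3 + 3 = 25 ≤ 31, payoff 7 + 16 + 13 + 15 + 2 = 53.
B + L + U + H + V: cost 5 + 3 + 11 + 9 + 3 = 31 ≤ 31, payoff 7 + 16 + 13 + 5 + 15 = 56.
Best is B, L, U, H, and V with total payoff 56.

56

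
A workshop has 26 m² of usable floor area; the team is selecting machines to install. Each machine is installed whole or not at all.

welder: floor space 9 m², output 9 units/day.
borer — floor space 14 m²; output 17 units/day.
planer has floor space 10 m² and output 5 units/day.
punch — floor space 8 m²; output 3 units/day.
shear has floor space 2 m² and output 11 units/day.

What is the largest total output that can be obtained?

37

Allowing fractional choices, the relaxed optimum would be about 37.5, but machines are indivisible.
welder + borer + shear: floor space 9 + 14 + 2 = 25 ≤ 26, output 9 + 17 + 11 = 37.
borer + planer + shear: floor space 14 + 10 + 2 = 26 ≤ 26, output 17 + 5 + 11 = 33.
borer + punch + shear: floor space 14 + 8 + 2 = 24 ≤ 26, output 17 + 3 + 11 = 31.
Best is welder, borer, and shear with total output 37.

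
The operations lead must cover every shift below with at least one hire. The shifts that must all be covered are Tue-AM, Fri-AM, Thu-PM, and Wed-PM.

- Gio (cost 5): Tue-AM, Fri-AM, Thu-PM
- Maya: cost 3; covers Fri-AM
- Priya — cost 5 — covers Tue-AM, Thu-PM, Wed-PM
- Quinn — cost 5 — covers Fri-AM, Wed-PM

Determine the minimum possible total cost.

8

Choose Maya and Priya: together they cover Tue-AM, Fri-AM, Thu-PM, Wed-PM — every shift.
Total cost: 3 + 5 = 8.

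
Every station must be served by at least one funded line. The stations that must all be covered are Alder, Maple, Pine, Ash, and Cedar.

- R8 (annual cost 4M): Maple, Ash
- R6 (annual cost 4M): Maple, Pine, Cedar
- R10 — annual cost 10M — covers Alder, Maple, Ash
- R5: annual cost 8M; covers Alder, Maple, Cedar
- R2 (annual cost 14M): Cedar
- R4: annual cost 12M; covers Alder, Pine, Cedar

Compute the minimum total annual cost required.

14

The greedy cost-per-new-station heuristic would pick R6, R8, and R5 for 16, but a cheaper cover exists.
Choose R6 and R10: together they cover Alder, Maple, Pine, Ash, Cedar — every station.
Total annual cost: 4 + 10 = 14.
No cover costs less than 14.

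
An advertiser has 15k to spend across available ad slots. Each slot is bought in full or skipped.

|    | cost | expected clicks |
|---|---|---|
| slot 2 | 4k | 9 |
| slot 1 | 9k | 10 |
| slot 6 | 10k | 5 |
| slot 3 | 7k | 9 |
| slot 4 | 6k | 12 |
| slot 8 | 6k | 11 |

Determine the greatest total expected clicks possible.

23

slot 1 + slot 4: cost 9 + 6 = 15 ≤ 15, expected clicks 10 + 12 = 22.
slot 4 + slot 8: cost 6 + 6 = 12 ≤ 15, expected clicks 12 + 11 = 23.
slot 2 + slot 4: cost 4 + 6 = 10 ≤ 15, expected clicks 9 + 12 = 21.
Best is slot 4 and slot 8 with total expected clicks 23.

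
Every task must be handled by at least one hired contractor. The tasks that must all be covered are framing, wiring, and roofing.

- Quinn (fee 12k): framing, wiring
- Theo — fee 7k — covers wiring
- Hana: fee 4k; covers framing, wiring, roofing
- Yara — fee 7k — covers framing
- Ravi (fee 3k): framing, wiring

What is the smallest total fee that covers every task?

This is an integer covering problem.
Hana alone covers framing, wiring, roofing — every task.
Total fee: 4.
No cover costs less than 4.

4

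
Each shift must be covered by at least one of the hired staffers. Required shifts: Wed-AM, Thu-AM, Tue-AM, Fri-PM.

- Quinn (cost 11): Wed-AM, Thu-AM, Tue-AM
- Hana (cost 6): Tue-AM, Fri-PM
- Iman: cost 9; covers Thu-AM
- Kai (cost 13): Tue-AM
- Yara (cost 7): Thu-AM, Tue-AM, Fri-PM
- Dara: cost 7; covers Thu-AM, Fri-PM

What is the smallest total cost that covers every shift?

17

This is a weighted set-cover instance.
The greedy cost-per-new-shift heuristic would pick Yara and Quinn for 18, but a cheaper cover exists.
Choose Quinn and Hana: together they cover Wed-AM, Thu-AM, Tue-AM, Fri-PM — every shift.
Total cost: 11 + 6 = 17.
No cover costs less than 17.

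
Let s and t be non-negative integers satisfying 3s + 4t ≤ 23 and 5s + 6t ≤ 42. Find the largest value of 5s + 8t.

45

(s,t)=(1,5): 3·1+4·5=23≤23, 5·1+6·5=35≤42, objective 45.
(s,t)=(2,4): 3·2+4·4=22≤23, 5·2+6·4=34≤42, objective 42.
(s,t)=(0,5): 3·0+4·5=20≤23, 5·0+6·5=30≤42, objective 40.
The best lattice point is (1,5), giving 45.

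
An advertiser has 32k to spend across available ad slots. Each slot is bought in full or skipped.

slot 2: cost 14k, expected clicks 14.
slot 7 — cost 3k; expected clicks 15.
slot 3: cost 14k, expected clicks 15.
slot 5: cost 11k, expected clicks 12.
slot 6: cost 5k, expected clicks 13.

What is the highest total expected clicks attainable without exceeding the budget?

44

slot 7 + slot 3 + slot 6: cost 3 + 14 + 5 = 22 ≤ 32, expected clicks 15 + 15 + 13 = 43.
slot 2 + slot 7 + slot 3: cost 14 + 3 + 14 = 31 ≤ 32, expected clicks 14 + 15 + 15 = 44.
Best is slot 2, slot 7, and slot 3 with total expected clicks 44.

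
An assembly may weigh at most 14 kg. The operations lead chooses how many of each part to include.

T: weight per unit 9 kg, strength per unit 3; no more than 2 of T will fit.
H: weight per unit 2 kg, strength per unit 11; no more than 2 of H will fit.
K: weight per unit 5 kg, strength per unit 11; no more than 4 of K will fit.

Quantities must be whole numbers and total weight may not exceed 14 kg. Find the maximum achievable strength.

44

This is a bounded integer knapsack.
H has the best ratio (11/2); taking only H gives at most 2×11 = 22 (stopped by the supply cap of 2).
Mixing does better — 2×H and 2×K: weight 14 ≤ 14, strength 2·11 + 2·11 = 44.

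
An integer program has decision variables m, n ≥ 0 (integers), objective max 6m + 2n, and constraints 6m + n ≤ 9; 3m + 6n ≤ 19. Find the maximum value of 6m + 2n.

The continuous relaxation peaks at (1.06, 2.64) with value 11.64; rounding to a feasible lattice point costs some objective.
(m,n)=(1,2) is feasible, giving 10.
(m,n)=(1,1) is feasible, giving 8.
(m,n)=(0,3) is feasible, giving 6.
No feasible integer point exceeds 10.

10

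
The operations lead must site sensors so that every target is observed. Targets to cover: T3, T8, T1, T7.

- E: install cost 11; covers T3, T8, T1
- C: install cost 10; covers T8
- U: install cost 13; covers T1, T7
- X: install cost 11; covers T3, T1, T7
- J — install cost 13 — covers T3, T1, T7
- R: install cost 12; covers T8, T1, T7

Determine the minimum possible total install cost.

21

Choose C and X: together they cover T3, T8, T1, T7 — every target.
Total install cost: 10 + 11 = 21.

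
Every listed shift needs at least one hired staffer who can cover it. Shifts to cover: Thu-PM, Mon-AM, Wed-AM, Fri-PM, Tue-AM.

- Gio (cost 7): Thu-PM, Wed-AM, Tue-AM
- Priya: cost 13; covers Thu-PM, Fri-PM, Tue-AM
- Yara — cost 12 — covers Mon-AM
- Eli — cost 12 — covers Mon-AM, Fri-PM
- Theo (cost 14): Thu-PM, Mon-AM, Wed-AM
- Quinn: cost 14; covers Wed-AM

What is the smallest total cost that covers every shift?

Choose Gio and Eli: together they cover Thu-PM, Mon-AM, Wed-AM, Fri-PM, Tue-AM — every shift.
Total cost: 7 + 12 = 19.
No cover costs less than 19.

19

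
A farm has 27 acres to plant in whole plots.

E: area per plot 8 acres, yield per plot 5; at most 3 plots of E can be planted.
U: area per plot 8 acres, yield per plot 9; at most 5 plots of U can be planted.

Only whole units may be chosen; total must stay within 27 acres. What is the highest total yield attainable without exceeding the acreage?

27

1×E and 2×U: area 24 ≤ 27, yield 1·5 + 2·9 = 23.
3×U: area 24 ≤ 27, yield 3·9 = 27.
Best is 27.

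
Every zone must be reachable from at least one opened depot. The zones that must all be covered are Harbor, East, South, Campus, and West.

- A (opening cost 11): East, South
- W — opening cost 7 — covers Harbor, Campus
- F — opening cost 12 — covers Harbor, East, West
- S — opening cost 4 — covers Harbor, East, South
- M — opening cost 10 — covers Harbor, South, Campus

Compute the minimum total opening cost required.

Choose F and M: together they cover Harbor, East, South, Campus, West — every zone.
Total opening cost: 12 + 10 = 22.

22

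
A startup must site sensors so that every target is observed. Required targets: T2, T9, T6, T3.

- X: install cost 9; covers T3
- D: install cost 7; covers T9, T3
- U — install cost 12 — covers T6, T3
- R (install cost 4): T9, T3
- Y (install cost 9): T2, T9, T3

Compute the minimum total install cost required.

The greedy cost-per-new-target heuristic would pick R, Y, and U for 25, but a cheaper cover exists.
Choose U and Y: together they cover T2, T9, T6, T3 — every target.
Total install cost: 12 + 9 = 21.
No cover costs less than 21.

21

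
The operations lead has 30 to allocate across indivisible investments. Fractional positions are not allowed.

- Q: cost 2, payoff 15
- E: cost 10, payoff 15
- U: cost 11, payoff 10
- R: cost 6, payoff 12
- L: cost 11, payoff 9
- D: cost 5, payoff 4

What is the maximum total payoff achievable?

Q + E + R + D: cost 2 + 10 + 6 + 5 = 23 ≤ 30, payoff 15 + 15 + 12 + 4 = 46.
Q + E + U + R: cost 2 + 10 + 11 + 6 = 29 ≤ 30, payoff 15 + 15 + 10 + 12 = 52.
Q + E + R + L: cost 2 + 10 + 6 + 11 = 29 ≤ 30, payoff 15 + 15 + 12 + 9 = 51.
Best is Q, E, U, and R with total payoff 52.

52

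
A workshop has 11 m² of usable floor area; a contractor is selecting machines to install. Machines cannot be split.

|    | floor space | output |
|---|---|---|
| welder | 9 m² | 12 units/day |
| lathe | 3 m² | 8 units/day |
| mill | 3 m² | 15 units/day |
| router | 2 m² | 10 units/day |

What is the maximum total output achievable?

This is a 0-1 knapsack instance.
Allowing fractional choices, the relaxed optimum would be about 37.0, but machines are indivisible.
mill + router: floor space 3 + 2 = 5 ≤ 11, output 15 + 10 = 25.
lathe + mill + router: floor space 3 + 3 + 2 = 8 ≤ 11, output 8 + 15 + 10 = 33.
Best is lathe, mill, and router with total output 33.

33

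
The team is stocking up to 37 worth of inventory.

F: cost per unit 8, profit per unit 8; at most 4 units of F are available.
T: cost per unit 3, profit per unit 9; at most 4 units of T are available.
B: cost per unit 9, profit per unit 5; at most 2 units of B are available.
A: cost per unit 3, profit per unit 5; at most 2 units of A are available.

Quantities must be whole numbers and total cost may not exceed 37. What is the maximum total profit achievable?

T has the best ratio (9/3); taking only T gives at most 4×9 = 36 (stopped by the supply cap of 4).
Mixing does better — 2×F, 4×T, and 2×A: cost 34 ≤ 37, profit 2·8 + 4·9 + 2·5 = 62.

62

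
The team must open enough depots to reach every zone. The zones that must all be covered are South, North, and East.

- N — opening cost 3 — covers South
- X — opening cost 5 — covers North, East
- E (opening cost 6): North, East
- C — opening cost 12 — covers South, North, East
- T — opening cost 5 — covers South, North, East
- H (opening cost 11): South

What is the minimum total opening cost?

This is a weighted set-cover instance.
T alone covers South, North, East — every zone.
Total opening cost: 5.

5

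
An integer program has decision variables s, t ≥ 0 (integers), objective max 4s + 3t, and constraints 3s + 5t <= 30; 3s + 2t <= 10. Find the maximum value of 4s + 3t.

15

(s,t)=(0,5): 3·0+5·5=25≤30, 3·0+2·5=10≤10, objective 15.
(s,t)=(0,4): 3·0+5·4=20≤30, 3·0+2·4=8≤10, objective 12.
Maximum is 15 at (s,t)=(0,5).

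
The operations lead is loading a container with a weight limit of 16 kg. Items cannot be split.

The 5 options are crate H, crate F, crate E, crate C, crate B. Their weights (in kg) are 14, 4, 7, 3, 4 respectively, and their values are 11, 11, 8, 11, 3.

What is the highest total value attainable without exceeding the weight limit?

Take crate F, crate E, and crate C: weight 4 + 7 + 3 = 14 ≤ 16, value 11 + 8 + 11 = 30.
No other feasible combination does better.

30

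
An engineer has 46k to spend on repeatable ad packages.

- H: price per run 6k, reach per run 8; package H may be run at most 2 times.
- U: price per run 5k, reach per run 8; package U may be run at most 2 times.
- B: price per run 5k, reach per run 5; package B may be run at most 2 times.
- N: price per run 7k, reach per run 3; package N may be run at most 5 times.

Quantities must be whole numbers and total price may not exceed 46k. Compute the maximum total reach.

2×H, 2×U, 2×B, and 2×N: price 46 ≤ 46, reach 2·8 + 2·8 + 2·5 + 2·3 = 48.
2×H, 2×U, 2×B, and 1×N: price 39 ≤ 46, reach 2·8 + 2·8 + 2·5 + 1·3 = 45.
Best is 48.

48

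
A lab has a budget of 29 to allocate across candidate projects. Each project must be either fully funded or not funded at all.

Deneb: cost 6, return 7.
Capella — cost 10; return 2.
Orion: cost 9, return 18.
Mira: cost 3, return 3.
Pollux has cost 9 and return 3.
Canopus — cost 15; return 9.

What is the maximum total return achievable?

Allowing fractional choices, the relaxed optimum would be about 34.6, but projects are indivisible.
Deneb + Orion + Mira + Pollux: cost 6 + 9 + 3 + 9 = 27 ≤ 29, return 7 + 18 + 3 + 3 = 31.
Orion + Mira + Canopus: cost 9 + 3 + 15 = 27 ≤ 29, return 18 + 3 + 9 = 30.
Deneb + Capella + Orion + Mira: cost 6 + 10 + 9 + 3 = 28 ≤ 29, return 7 + 2 + 18 + 3 = 30.
Best is Deneb, Orion, Mira, and Pollux with total return 31.

31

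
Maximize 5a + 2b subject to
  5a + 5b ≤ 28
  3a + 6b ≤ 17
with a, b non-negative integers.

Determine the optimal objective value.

The continuous relaxation peaks at (5.6, 0) with value 28.00; rounding to a feasible lattice point costs some objective.
(a,b)=(5,0): 5·5+5·0=25≤28, 3·5+6·0=15≤17, objective 25.
(a,b)=(4,0): 5·4+5·0=20≤28, 3·4+6·0=12≤17, objective 20.
Maximum is 25 at (a,b)=(5,0).

25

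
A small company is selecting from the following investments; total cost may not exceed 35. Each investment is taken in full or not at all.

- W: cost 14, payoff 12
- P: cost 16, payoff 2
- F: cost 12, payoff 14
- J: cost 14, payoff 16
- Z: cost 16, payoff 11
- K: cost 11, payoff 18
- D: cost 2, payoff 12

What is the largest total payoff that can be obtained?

J + K + D: cost 14 + 11 + 2 = 27 ≤ 35, payoff 16 + 18 + 12 = 46.
F + K + D: cost 12 + 11 + 2 = 25 ≤ 35, payoff 14 + 18 + 12 = 44.
W + K + D: cost 14 + 11 + 2 = 27 ≤ 35, payoff 12 + 18 + 12 = 42.
Best is J, K, and D with total payoff 46.

46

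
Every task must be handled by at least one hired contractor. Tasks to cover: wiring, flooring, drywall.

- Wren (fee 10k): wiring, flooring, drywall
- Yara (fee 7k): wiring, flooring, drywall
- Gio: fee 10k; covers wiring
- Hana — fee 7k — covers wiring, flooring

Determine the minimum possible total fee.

7

Yara alone covers wiring, flooring, drywall — every task.
Total fee: 7.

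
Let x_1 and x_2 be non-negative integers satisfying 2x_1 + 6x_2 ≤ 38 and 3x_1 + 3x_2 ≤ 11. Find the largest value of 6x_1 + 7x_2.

21

(x_1,x_2)=(0,3): 2·0+6·3=18≤38, 3·0+3·3=9≤11, objective 21.
(x_1,x_2)=(1,2): 2·1+6·2=14≤38, 3·1+3·2=9≤11, objective 20.
Maximum is 21 at (x_1,x_2)=(0,3).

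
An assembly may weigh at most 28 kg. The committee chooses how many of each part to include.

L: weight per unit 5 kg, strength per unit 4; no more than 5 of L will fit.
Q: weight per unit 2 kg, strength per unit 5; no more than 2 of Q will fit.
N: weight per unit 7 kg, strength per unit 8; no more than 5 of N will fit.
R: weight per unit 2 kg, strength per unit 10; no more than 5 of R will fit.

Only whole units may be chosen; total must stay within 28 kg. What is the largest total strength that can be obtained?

76

R has the best ratio (10/2); taking only R gives at most 5×10 = 50 (stopped by the supply cap of 5).
Mixing does better — 2×Q, 2×N, and 5×R: weight 28 ≤ 28, strength 2·5 + 2·8 + 5·10 = 76.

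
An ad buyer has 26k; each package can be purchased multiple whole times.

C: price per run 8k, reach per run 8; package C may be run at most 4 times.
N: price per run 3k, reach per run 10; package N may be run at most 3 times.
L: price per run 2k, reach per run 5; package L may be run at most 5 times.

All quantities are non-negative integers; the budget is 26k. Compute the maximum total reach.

3×N and 5×L: price 19 ≤ 26, reach 3·10 + 5·5 = 55.
1×C, 3×N, and 4×L: price 25 ≤ 26, reach 1·8 + 3·10 + 4·5 = 58.
Best is 58.

58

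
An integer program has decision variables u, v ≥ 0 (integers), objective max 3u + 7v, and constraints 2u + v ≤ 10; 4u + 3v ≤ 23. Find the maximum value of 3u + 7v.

49

The continuous relaxation peaks at (0, 7.67) with value 53.67; rounding to a feasible lattice point costs some objective.
(u,v)=(0,7): 2·0+1·7=7≤10, 4·0+3·7=21≤23, objective 49.
(u,v)=(1,6): 2·1+1·6=8≤10, 4·1+3·6=22≤23, objective 45.
(u,v)=(0,6): 2·0+1·6=6≤10, 4·0+3·6=18≤23, objective 42.
No feasible integer point exceeds 49.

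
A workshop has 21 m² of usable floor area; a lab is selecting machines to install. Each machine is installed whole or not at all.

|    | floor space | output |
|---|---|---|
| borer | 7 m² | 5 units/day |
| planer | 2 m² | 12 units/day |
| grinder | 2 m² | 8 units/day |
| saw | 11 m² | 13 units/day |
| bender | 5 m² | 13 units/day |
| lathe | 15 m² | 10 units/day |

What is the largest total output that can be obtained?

Allowing fractional choices, the relaxed optimum would be about 46.7, but machines are indivisible.
planer + saw + bender: floor space 2 + 11 + 5 = 18 ≤ 21, output 12 + 13 + 13 = 38.
planer + grinder + saw + bender: floor space 2 + 2 + 11 + 5 = 20 ≤ 21, output 12 + 8 + 13 + 13 = 46.
borer + planer + grinder + bender: floor space 7 + 2 + 2 + 5 = 16 ≤ 21, output 5 + 12 + 8 + 13 = 38.
Best is planer, grinder, saw, and bender with total output 46.

46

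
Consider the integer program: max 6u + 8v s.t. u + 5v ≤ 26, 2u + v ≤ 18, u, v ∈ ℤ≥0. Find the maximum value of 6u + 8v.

68

Relaxing integrality, the LP optimum is 72.89 at (u,v) = (7.11, 3.78), which is not an integer point.
(u,v)=(6,4): 1·6+5·4=26≤26, 2·6+1·4=16≤18, objective 68.
(u,v)=(7,3): 1·7+5·3=22≤26, 2·7+1·3=17≤18, objective 66.
(u,v)=(8,2): 1·8+5·2=18≤26, 2·8+1·2=18≤18, objective 64.
Maximum is 68 at (u,v)=(6,4).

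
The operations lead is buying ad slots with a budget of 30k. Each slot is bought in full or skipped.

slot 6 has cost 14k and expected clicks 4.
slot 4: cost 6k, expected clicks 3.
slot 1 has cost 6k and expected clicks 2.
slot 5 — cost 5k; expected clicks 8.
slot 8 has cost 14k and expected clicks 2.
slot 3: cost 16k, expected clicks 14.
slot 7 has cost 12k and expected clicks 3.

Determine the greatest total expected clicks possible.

25

This is an integer program with binary decision variables.
Allowing fractional choices, the relaxed optimum would be about 26.0, but ad slots are indivisible.
slot 1 + slot 5 + slot 3: cost 6 + 5 + 16 = 27 ≤ 30, expected clicks 2 + 8 + 14 = 24.
slot 4 + slot 5 + slot 3: cost 6 + 5 + 16 = 27 ≤ 30, expected clicks 3 + 8 + 14 = 25.
Best is slot 4, slot 5, and slot 3 with total expected clicks 25.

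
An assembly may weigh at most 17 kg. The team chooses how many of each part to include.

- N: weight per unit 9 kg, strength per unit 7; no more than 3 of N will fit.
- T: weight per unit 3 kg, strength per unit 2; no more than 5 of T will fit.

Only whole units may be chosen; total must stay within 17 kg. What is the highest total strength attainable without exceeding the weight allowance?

This is a bounded integer knapsack.
N has the best ratio (7/9); taking only N gives at most 1×7 = 7 (stopped by the weight limit).
Mixing does better — 1×N and 2×T: weight 15 ≤ 17, strength 1·7 + 2·2 = 11.

11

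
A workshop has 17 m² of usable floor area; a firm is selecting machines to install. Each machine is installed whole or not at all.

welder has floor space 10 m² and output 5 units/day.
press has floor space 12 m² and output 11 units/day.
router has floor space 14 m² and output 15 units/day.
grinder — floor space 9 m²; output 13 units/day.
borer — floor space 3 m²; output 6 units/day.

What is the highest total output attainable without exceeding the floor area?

Allowing fractional choices, the relaxed optimum would be about 24.4, but machines are indivisible.
press + borer: floor space 12 + 3 = 15 ≤ 17, output 11 + 6 = 17.
router + borer: floor space 14 + 3 = 17 ≤ 17, output 15 + 6 = 21.
grinder + borer: floor space 9 + 3 = 12 ≤ 17, output 13 + 6 = 19.
Best is router and borer with total output 21.

21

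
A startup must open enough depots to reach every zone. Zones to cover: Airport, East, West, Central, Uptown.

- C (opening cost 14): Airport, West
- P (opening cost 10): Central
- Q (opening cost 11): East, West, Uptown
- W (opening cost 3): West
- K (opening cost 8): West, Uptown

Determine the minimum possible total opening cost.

The greedy cost-per-new-zone heuristic would pick W, Q, P, and C for 38, but a cheaper cover exists.
Choose C, P, and Q: together they cover Airport, East, West, Central, Uptown — every zone.
Total opening cost: 14 + 10 + 11 = 35.
No cover costs less than 35.

35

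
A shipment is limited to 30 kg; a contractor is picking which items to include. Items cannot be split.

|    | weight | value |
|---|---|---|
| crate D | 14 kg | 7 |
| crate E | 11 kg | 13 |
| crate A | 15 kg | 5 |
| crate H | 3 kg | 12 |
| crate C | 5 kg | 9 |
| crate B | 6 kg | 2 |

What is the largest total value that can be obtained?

36

crate E + crate H + crate C + crate B: weight 11 + 3 + 5 + 6 = 25 ≤ 30, value 13 + 12 + 9 + 2 = 36.
crate E + crate H + crate C: weight 11 + 3 + 5 = 19 ≤ 30, value 13 + 12 + 9 = 34.
Best is crate E, crate H, crate C, and crate B with total value 36.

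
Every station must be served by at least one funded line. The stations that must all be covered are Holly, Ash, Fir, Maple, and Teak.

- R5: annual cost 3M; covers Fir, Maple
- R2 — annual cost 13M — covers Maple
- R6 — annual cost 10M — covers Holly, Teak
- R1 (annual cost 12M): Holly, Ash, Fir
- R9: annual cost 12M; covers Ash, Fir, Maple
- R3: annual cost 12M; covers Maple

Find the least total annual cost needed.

The greedy cost-per-new-station heuristic would pick R5, R6, and R1 for 25, but a cheaper cover exists.
Choose R6 and R9: together they cover Holly, Ash, Fir, Maple, Teak — every station.
Total annual cost: 10 + 12 = 22.
No cover costs less than 22.

22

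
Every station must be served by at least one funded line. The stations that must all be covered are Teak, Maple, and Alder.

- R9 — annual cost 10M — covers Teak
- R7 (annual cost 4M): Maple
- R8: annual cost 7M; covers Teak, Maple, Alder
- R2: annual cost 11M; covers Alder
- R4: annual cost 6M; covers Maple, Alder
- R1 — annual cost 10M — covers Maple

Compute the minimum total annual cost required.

7

This is an integer covering problem.
R8 alone covers Teak, Maple, Alder — every station.
Total annual cost: 7.
No cover costs less than 7.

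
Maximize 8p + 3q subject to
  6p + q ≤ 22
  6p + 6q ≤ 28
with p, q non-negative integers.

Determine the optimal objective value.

The continuous relaxation peaks at (3.47, 1.2) with value 31.33; rounding to a feasible lattice point costs some objective.
(p,q)=(3,1): 6·3+1·1=19≤22, 6·3+6·1=24≤28, objective 27.
(p,q)=(3,0): 6·3+1·0=18≤22, 6·3+6·0=18≤28, objective 24.
(p,q)=(2,2): 6·2+1·2=14≤22, 6·2+6·2=24≤28, objective 22.
Maximum is 27 at (p,q)=(3,1).

27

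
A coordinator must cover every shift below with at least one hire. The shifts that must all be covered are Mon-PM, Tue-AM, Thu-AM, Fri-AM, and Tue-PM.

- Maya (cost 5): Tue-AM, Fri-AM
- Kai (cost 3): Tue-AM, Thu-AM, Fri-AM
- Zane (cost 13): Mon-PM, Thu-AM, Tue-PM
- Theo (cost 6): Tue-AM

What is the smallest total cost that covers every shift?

16

Choose Kai and Zane: together they cover Mon-PM, Tue-AM, Thu-AM, Fri-AM, Tue-PM — every shift.
Total cost: 3 + 13 = 16.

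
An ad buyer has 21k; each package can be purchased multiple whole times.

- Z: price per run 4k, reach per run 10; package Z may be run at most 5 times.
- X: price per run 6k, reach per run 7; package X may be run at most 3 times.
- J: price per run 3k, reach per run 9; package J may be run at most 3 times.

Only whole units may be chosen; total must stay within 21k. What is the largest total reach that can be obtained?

57

5×Z: price 20 ≤ 21, reach 5·10 = 50.
3×Z and 3×J: price 21 ≤ 21, reach 3·10 + 3·9 = 57.
Best is 57.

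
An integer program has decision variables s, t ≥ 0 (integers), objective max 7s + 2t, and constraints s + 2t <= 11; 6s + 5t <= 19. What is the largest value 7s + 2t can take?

The continuous relaxation peaks at (3.17, 0) with value 22.17; rounding to a feasible lattice point costs some objective.
(s,t)=(3,0): 1·3+2·0=3≤11, 6·3+5·0=18≤19, objective 21.
(s,t)=(2,1): 1·2+2·1=4≤11, 6·2+5·1=17≤19, objective 16.
(s,t)=(2,0): 1·2+2·0=2≤11, 6·2+5·0=12≤19, objective 14.
The best lattice point is (3,0), giving 21.

21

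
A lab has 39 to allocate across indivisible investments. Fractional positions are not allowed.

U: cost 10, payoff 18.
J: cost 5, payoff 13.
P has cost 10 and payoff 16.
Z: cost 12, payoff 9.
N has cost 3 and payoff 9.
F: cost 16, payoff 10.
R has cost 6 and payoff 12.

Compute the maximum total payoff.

This is an integer program with binary decision variables.
Allowing fractional choices, the relaxed optimum would be about 71.8, but investments are indivisible.
U + J + P + R: cost 10 + 5 + 10 + 6 = 31 ≤ 39, payoff 18 + 13 + 16 + 12 = 59.
U + J + P + N + R: cost 10 + 5 + 10 + 3 + 6 = 34 ≤ 39, payoff 18 + 13 + 16 + 9 + 12 = 68.
U + J + Z + N + R: cost 10 + 5 + 12 + 3 + 6 = 36 ≤ 39, payoff 18 + 13 + 9 + 9 + 12 = 61.
Best is U, J, P, N, and R with total payoff 68.

68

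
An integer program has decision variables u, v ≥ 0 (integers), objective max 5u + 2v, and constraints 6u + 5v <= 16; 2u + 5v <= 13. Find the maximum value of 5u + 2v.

10

(u,v)=(2,0): 6·2+5·0=12≤16, 2·2+5·0=4≤13, objective 10.
(u,v)=(1,1): 6·1+5·1=11≤16, 2·1+5·1=7≤13, objective 7.
(u,v)=(1,0): 6·1+5·0=6≤16, 2·1+5·0=2≤13, objective 5.
No feasible integer point exceeds 10.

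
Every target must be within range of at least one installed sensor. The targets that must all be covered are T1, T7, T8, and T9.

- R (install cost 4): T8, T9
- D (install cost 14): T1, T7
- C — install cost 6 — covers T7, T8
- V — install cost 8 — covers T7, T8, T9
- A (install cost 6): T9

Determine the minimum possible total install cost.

The greedy cost-per-new-target heuristic would pick R, C, and D for 24, but a cheaper cover exists.
Choose R and D: together they cover T1, T7, T8, T9 — every target.
Total install cost: 4 + 14 = 18.
No cover costs less than 18.

18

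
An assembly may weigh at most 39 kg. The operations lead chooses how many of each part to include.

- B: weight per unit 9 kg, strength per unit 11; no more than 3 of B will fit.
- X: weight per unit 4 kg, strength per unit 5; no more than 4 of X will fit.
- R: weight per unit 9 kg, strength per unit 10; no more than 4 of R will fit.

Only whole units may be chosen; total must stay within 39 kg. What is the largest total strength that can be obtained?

X has the best ratio (5/4); taking only X gives at most 4×5 = 20 (stopped by the supply cap of 4).
Mixing does better — 3×B and 3×X: weight 39 ≤ 39, strength 3·11 + 3·5 = 48.

48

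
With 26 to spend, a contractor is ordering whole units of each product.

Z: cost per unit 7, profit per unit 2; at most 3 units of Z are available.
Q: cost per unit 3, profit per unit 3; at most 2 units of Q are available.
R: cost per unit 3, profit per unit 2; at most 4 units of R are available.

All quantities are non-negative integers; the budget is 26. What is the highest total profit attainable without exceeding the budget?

16

Q has the best ratio (3/3); taking only Q gives at most 2×3 = 6 (stopped by the supply cap of 2).
Mixing does better — 1×Z, 2×Q, and 4×R: cost 25 ≤ 26, profit 1·2 + 2·3 + 4·2 = 16.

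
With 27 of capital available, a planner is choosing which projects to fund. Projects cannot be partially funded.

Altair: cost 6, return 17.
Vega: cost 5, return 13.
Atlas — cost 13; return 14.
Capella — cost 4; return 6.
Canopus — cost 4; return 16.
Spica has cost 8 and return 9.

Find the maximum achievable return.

This is a 0-1 knapsack instance.
Altair + Atlas + Capella + Canopus: cost 6 + 13 + 4 + 4 = 27 ≤ 27, return 17 + 14 + 6 + 16 = 53.
Altair + Vega + Capella + Canopus + Spica: cost 6 + 5 + 4 + 4 + 8 = 27 ≤ 27, return 17 + 13 + 6 + 16 + 9 = 61.
Altair + Vega + Canopus + Spica: cost 6 + 5 + 4 + 8 = 23 ≤ 27, return 17 + 13 + 16 + 9 = 55.
Best is Altair, Vega, Capella, Canopus, and Spica with total return 61.

61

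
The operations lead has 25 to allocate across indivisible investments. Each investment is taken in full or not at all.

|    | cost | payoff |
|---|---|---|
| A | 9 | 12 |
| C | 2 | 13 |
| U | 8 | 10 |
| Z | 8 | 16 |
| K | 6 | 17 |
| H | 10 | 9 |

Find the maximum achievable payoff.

A + C + Z + K: cost 9 + 2 + 8 + 6 = 25 ≤ 25, payoff 12 + 13 + 16 + 17 = 58.
A + C + U + K: cost 9 + 2 + 8 + 6 = 25 ≤ 25, payoff 12 + 13 + 10 + 17 = 52.
C + U + Z + K: cost 2 + 8 + 8 + 6 = 24 ≤ 25, payoff 13 + 10 + 16 + 17 = 56.
Best is A, C, Z, and K with total payoff 58.

58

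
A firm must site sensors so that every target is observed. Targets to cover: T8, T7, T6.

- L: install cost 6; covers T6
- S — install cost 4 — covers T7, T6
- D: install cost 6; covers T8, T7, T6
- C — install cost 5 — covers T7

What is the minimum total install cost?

This is a weighted set-cover instance.
The greedy cost-per-new-target heuristic would pick S and D for 10, but a cheaper cover exists.
D alone covers T8, T7, T6 — every target.
Total install cost: 6.
No cover costs less than 6.

6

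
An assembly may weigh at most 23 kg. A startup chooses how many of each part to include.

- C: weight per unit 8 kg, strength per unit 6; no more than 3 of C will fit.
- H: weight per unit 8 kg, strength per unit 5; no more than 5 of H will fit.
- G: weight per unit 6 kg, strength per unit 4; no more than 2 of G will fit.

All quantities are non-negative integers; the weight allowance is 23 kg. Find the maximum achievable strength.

1×C, 1×H, and 1×G: weight 22 ≤ 23, strength 1·6 + 1·5 + 1·4 = 15.
2×C and 1×G: weight 22 ≤ 23, strength 2·6 + 1·4 = 16.
Best is 16.

16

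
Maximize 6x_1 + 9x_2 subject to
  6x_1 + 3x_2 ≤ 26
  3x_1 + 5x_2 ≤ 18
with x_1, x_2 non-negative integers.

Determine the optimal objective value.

33

The continuous relaxation peaks at (3.62, 1.43) with value 34.57; rounding to a feasible lattice point costs some objective.
(x_1,x_2)=(1,3): 6·1+3·3=15≤26, 3·1+5·3=18≤18, objective 33.
(x_1,x_2)=(2,2): 6·2+3·2=18≤26, 3·2+5·2=16≤18, objective 30.
(x_1,x_2)=(3,1): 6·3+3·1=21≤26, 3·3+5·1=14≤18, objective 27.
No feasible integer point exceeds 33.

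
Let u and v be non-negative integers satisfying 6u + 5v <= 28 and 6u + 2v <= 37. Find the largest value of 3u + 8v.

(u,v)=(0,5): 6·0+5·5=25≤28, 6·0+2·5=10≤37, objective 40.
(u,v)=(1,4): 6·1+5·4=26≤28, 6·1+2·4=14≤37, objective 35.
The best lattice point is (0,5), giving 40.

40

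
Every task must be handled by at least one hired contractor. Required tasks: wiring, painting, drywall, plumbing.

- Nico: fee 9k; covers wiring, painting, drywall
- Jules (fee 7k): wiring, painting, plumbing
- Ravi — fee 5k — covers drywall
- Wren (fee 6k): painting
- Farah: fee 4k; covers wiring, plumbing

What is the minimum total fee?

This is a weighted set-cover instance.
Choose Jules and Ravi: together they cover wiring, painting, drywall, plumbing — every task.
Total fee: 7 + 5 = 12.

12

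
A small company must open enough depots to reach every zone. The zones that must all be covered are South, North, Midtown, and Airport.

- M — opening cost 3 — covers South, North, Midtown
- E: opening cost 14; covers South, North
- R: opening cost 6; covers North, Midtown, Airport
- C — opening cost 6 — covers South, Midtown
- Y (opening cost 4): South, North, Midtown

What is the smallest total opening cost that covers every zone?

This is a weighted set-cover instance.
Choose M and R: together they cover South, North, Midtown, Airport — every zone.
Total opening cost: 3 + 6 = 9.
No cover costs less than 9.

9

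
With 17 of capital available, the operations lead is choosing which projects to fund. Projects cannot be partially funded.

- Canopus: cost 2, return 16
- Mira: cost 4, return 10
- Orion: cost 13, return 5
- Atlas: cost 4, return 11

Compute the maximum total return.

37

Treat it as a binary knapsack problem.
Take Canopus, Mira, and Atlas: cost 2 + 4 + 4 = 10 ≤ 17, return 16 + 10 + 11 = 37.
No other feasible combination does better.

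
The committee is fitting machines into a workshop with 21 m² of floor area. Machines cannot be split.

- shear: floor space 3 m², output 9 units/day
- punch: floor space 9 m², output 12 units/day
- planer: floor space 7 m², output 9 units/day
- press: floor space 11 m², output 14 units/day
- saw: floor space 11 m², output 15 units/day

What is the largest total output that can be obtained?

shear + planer + press: floor space 3 + 7 + 11 = 21 ≤ 21, output 9 + 9 + 14 = 32.
shear + planer + saw: floor space 3 + 7 + 11 = 21 ≤ 21, output 9 + 9 + 15 = 33.
Best is shear, planer, and saw with total output 33.

33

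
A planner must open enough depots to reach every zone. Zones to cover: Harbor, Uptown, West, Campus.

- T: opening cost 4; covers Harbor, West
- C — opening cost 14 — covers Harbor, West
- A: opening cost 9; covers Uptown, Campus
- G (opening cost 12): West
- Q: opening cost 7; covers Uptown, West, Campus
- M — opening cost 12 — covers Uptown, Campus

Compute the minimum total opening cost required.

This is an integer covering problem.
Choose T and Q: together they cover Harbor, Uptown, West, Campus — every zone.
Total opening cost: 4 + 7 = 11.
No cover costs less than 11.

11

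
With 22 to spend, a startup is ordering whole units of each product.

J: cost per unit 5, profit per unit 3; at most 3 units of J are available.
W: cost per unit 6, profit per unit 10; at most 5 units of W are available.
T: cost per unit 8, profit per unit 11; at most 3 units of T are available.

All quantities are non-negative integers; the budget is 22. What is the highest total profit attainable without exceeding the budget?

This is a bounded integer knapsack.
W has the best ratio (10/6); taking only W gives at most 3×10 = 30 (stopped by the cost limit).
Mixing does better — 1×W and 2×T: cost 22 ≤ 22, profit 1·10 + 2·11 = 32.

32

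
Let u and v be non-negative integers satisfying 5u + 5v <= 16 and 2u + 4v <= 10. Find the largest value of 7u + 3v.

(u,v)=(3,0): 5·3+5·0=15≤16, 2·3+4·0=6≤10, objective 21.
(u,v)=(2,1): 5·2+5·1=15≤16, 2·2+4·1=8≤10, objective 17.
The best lattice point is (3,0), giving 21.

21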